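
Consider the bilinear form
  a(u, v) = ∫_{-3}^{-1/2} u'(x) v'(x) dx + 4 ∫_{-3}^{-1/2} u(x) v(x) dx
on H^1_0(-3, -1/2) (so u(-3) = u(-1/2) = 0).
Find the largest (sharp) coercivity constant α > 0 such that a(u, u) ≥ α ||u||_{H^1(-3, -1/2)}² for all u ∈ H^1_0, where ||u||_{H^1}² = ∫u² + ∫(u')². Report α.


α = 1

Coercivity of a(·,·) on H^1_0(-3, -1/2) means a(u, u) ≥ α ||u||_{H^1}² for every u ∈ H^1_0.
The interval has length L = 5/2, and Poincaré/coercivity depend only on L. Here a(u, u) = ∫(u')² + (4)·∫u².
Here c = 4 ≥ 1, so a(u,u) = ∫(u')² + c∫u² ≥ ∫(u')² + ∫u² = ||u||_{H^1}², i.e. α = 1 works. No larger α is possible: a(u,u) ≥ α||u||_{H^1}² means (1−α)∫(u')² ≥ (α−c)∫u², and for the modes u_n = sin(nπ(x−x₀)/L) (x₀ the left endpoint) one has ∫u_n²/∫(u_n')² = (L/(nπ))² → 0, so a(u_n,u_n)/||u_n||_{H^1}² → 1. Hence the optimal constant is α = 1.
Therefore α = 1.


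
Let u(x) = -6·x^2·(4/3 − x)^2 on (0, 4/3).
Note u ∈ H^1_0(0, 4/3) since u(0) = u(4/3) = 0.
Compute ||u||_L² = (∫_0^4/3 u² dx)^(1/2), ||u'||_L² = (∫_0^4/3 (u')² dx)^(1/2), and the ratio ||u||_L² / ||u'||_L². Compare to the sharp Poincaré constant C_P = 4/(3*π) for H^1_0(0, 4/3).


||u||_L² / ||u'||_L² = 2*sqrt(3)/9 < C_P = 4/(3*π).

u(x) = -6·x^2·(4/3 − x)^2, so u'(x) = 8*x*(-9*x^2 + 18*x - 8)/3.
u(x) = -6·x^2·(4/3 − x)^2 vanishes at x = 0 and x = 4/3, so u ∈ H^1_0(0, 4/3). Differentiate via the product rule and integrate the resulting polynomials term by term.
  ∫_0^4/3 u² dx = ∫_0^4/3 (36*x^8 - 192*x^7 + 384*x^6 - 1024*x^5/3 + 1024*x^4/9) dx. Term by term:
    ∫_0^4/3 36*x^8 dx = 1048576/19683;  ∫_0^4/3 -192*x^7 dx = -524288/2187;  ∫_0^4/3 384*x^6 dx = 2097152/5103;
    ∫_0^4/3 -1024*x^5/3 dx = -2097152/6561;  ∫_0^4/3 1024*x^4/9 dx = 1048576/10935.
  Sum: 1048576/19683 − 524288/2187 + 2097152/5103 − 2097152/6561 + 1048576/10935 = 524288/688905.
  ∫_0^4/3 (u')² dx = ∫_0^4/3 (576*x^6 - 2304*x^5 + 3328*x^4 - 2048*x^3 + 4096*x^2/9) dx. Term by term:
    ∫_0^4/3 576*x^6 dx = 1048576/1701;  ∫_0^4/3 -2304*x^5 dx = -524288/243;  ∫_0^4/3 3328*x^4 dx = 3407872/1215;
    ∫_0^4/3 -2048*x^3 dx = -131072/81;  ∫_0^4/3 4096*x^2/9 dx = 262144/729.
  Sum: 1048576/1701 − 524288/243 + 3407872/1215 − 131072/81 + 262144/729 = 131072/25515.
∫_0^4/3 u² dx = 524288/688905, so ||u||_L² = 512*sqrt(210)/8505.
∫_0^4/3 (u')² dx = 131072/25515, so ||u'||_L² = 256*sqrt(70)/945.
Ratio ||u||_L² / ||u'||_L² = 2*sqrt(3)/9.
Sharp Poincaré constant on H^1_0(0, 4/3) is C_P = L/π = 4/(3*π), achieved by sin(3*π/4·x).
A polynomial bump cannot attain the sharp Poincaré constant (only the first sine eigenfunction does), so the ratio is strictly less than C_P, consistent with ||u||_L² ≤ C_P ||u'||_L².


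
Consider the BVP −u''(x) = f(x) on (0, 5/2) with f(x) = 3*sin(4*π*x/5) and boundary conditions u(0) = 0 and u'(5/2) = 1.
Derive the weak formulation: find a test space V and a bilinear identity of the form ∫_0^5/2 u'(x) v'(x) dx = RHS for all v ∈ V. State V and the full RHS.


V = {v ∈ H^1(0, 5/2) : v(0) = 0} (test functions vanish at x = 0 where u is specified); weak form: ∫_0^5/2 u'v' dx = ∫_0^5/2 (3*sin(4*π*x/5)) v dx + v(5/2) for all v ∈ V.

Multiply both sides by a test function v and integrate from 0 to 5/2:
  ∫_0^5/2 −u''(x) v(x) dx = ∫_0^5/2 f(x) v(x) dx.
Integrate the LHS by parts once:
  ∫_0^5/2 −u'' v dx = −[u'(x) v(x)]_0^5/2 + ∫_0^5/2 u'(x) v'(x) dx.
Thus ∫_0^5/2 u'(x) v'(x) dx = ∫_0^5/2 f(x) v(x) dx + [u'(x) v(x)]_0^5/2.
Choose V so that boundary terms are either known or forced to vanish.
Mixed BC: u(0) = 0 (Dirichlet) and u'(5/2) = 1 (Neumann). Define V = {v ∈ H^1(0, 5/2) : v(0) = 0}. Then [u' v]_0^5/2 = u'(5/2)·v(5/2) − u'(0)·0 = v(5/2).
Weak formulation: find u (satisfying any essential BC) such that ∫_0^5/2 u'(x) v'(x) dx = ∫_0^5/2 f v dx + v(5/2) for all v ∈ V (Dirichlet at 0 absorbed into V; Neumann datum at x = 5/2 contributes the boundary term).
Substituting f(x) = 3*sin(4*π*x/5), the right-hand side is ∫_0^5/2 (3*sin(4*π*x/5)) v dx + v(5/2).


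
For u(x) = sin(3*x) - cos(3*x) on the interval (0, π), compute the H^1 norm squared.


||u||_{H^1(0,π)}^2 = 10*π

u'(x) = 3*sin(3*x) + 3*cos(3*x).
Expand u² and (u')² and integrate term by term on (0, π), using: for integers n ≥ 1, ∫_0^π sin²(nx) dx = ∫_0^π cos²(nx) dx = π/2; for n ≠ n', ∫_0^π sin(nx)sin(n'x) dx = ∫_0^π cos(nx)cos(n'x) dx = 0; and by product-to-sum, ∫_0^π sin(nx)cos(n'x) dx = ½∫_0^π [sin((n+n')x) + sin((n−n')x)] dx, which is 0 when n+n' is even and 2n/(n²−n'²) when n+n' is odd (it need not vanish on (0, π)).
  u² squared terms: (-1)²·∫cos(3x)² dx = 1·π/2 = π/2;  (1)²·∫sin(3x)² dx = 1·π/2 = π/2.
  u² cross terms: 2·(-1)·(1)·∫cos(3x)·sin(3x) dx = -2·(0) = 0.
  So ∫_0^π u² dx = π/2 + π/2 + 0 = π.
  (u')² squared terms: (3)²·∫cos(3x)² dx = 9·π/2 = 9*π/2;  (3)²·∫sin(3x)² dx = 9·π/2 = 9*π/2.
  (u')² cross terms: 2·(3)·(3)·∫cos(3x)·sin(3x) dx = 18·(0) = 0.
  So ∫_0^π (u')² dx = 9*π/2 + 9*π/2 + 0 = 9*π.
||u||_{H^1}^2 = (π) + (9*π) = 10*π.


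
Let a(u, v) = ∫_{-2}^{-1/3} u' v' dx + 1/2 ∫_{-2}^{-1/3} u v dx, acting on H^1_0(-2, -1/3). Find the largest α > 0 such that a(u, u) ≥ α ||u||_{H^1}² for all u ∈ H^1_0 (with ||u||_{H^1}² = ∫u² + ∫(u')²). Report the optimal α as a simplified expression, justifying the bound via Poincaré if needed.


α = (25 + 18*π^2)/(2*(25 + 9*π^2))

Coercivity of a(·,·) on H^1_0(-2, -1/3) means a(u, u) ≥ α ||u||_{H^1}² for every u ∈ H^1_0.
The interval has length L = 5/3, and Poincaré/coercivity depend only on L. Here a(u, u) = ∫(u')² + (1/2)·∫u².
Here 0 < c = 1/2 < 1. The condition a(u,u) ≥ α||u||_{H^1}² reads (1−α)∫(u')² ≥ (α−c)∫u². Any admissible α is ≤ 1 (rapidly oscillating u have ∫u²/∫(u')² → 0), and α = 1 would force 0 ≥ (1−c)∫u², impossible since c < 1; so 1−α > 0. By the sharp Poincaré inequality on H^1_0 of an interval of length L, ∫(u')² ≥ (π/L)²∫u² with equality for the first sine mode sin(π(x−x₀)/L) (x₀ the left endpoint), so the inequality holds for all u iff (1−α)(π/L)² ≥ α − c, i.e. α ≤ ((π/L)² + c)/((π/L)² + 1) = (1 + c(L/π)²)/(1 + (L/π)²). With (π/L)² = 9*π^2/25 and c = 1/2, the largest admissible constant is α = ((π/L)² + c)/((π/L)² + 1).
Simplifying, α = (25 + 18*π^2)/(2*(25 + 9*π^2)).


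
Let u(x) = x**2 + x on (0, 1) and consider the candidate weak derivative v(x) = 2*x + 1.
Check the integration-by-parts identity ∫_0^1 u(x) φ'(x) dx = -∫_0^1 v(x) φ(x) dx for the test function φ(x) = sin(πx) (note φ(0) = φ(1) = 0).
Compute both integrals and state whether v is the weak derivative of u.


LHS = -4/π, RHS = -4/π. Yes, v = u' weakly.

u(x) = x**2 + x, classical derivative u'(x) = 2*x + 1.
φ(x) = sin(πx), so φ'(x) = π*cos(π*x).
Note φ(0) = φ(1) = 0, so the boundary term u·φ vanishes.
LHS = ∫_0^1 u(x) φ'(x) dx = ∫_0^1 (π*x^2*cos(π*x) + π*x*cos(π*x)) dx. Term by term:
  ∫_0^1 π*x*cos(π*x) dx = -2/π;  ∫_0^1 π*x^2*cos(π*x) dx = -2/π.
Sum: -2/π − 2/π = -4/π.
So LHS = -4/π.
∫_0^1 v(x) φ(x) dx = ∫_0^1 (2*x*sin(π*x) + sin(π*x)) dx. Term by term:
  ∫_0^1 2*x*sin(π*x) dx = 2/π;  ∫_0^1 sin(π*x) dx = 2/π.
Sum: 2/π + 2/π = 4/π.
So RHS = -∫_0^1 v(x) φ(x) dx = -4/π.
LHS = RHS, so the identity holds for this test φ.
Moreover u is smooth here and v(x) = u'(x) = 2*x + 1 pointwise, so the identity holds for every test function. Hence v is the weak derivative of u.


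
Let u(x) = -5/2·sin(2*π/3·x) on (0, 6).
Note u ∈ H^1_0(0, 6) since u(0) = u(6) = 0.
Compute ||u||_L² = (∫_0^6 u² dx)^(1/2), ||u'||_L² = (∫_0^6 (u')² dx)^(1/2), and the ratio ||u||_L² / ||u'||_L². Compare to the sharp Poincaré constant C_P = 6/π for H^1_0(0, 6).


||u||_L² / ||u'||_L² = 3/(2*π) < C_P = 6/π.

u(x) = -5/2·sin(2*π/3·x), so u'(x) = -5*π*cos(2*π*x/3)/3.
Writing u(x) = A·sin(kπx/L) with A = -5/2 and k = 4, use ∫_0^L sin²(kπx/L) dx = L/2 and ∫_0^L cos²(kπx/L) dx = L/2.
u² = 25/4·sin²(2*π/3·x) and (u')² = 25*π^2/9·cos²(2*π/3·x), and each of sin², cos² integrates to L/2 = 3 over (0, 6).
∫_0^6 u² dx = 75/4, so ||u||_L² = 5*sqrt(3)/2.
∫_0^6 (u')² dx = 25*π^2/3, so ||u'||_L² = 5*sqrt(3)*π/3.
Ratio ||u||_L² / ||u'||_L² = 3/(2*π).
Sharp Poincaré constant on H^1_0(0, 6) is C_P = L/π = 6/π, achieved by sin(π/6·x).
This is the k = 4 harmonic; the ratio L/(kπ) is strictly less than C_P = L/π, consistent with the sharp inequality ||u||_L² ≤ C_P ||u'||_L².


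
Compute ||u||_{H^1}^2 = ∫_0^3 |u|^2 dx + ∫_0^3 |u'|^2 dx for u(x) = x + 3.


||u||_{H^1}^2 = 66

The H^1 norm (squared) on an interval (0, L) is
  ||u||_{H^1}^2 = ∫_0^L u(x)^2 dx + ∫_0^L u'(x)^2 dx.
Compute u'(x) = 1.
Then u(x)^2 = x**2 + 6*x + 9 and u'(x)^2 = 1.
Integrate each monomial from 0 to 3 using ∫_0^3 c·x^n dx = c·3^(n+1)/(n+1):
  ∫_0^3 u(x)^2 dx = ∫_0^3 (x^2 + 6*x + 9) dx. Term by term:
    ∫_0^3 x^2 dx = 9;  ∫_0^3 6*x dx = 27;  ∫_0^3 9 dx = 27.
  Sum: 9 + 27 + 27 = 63.
  ∫_0^3 u'(x)^2 dx = ∫_0^3 (1) dx. Term by term:
    ∫_0^3 1 dx = 3.
Adding: ||u||_{H^1}^2 = 63 + 3 = 66.


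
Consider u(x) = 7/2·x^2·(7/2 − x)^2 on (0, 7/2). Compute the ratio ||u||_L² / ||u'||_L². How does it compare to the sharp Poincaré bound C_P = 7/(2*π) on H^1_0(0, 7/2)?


||u||_L² / ||u'||_L² = 7*sqrt(3)/12 < C_P = 7/(2*π).

u(x) = 7/2·x^2·(7/2 − x)^2, so u'(x) = 7*x*(2*x - 7)*(4*x - 7)/4.
u(x) = 7/2·x^2·(7/2 − x)^2 vanishes at x = 0 and x = 7/2, so u ∈ H^1_0(0, 7/2). Differentiate via the product rule and integrate the resulting polynomials term by term.
  ∫_0^7/2 u² dx = ∫_0^7/2 (49*x^8/4 - 343*x^7/2 + 7203*x^6/8 - 16807*x^5/8 + 117649*x^4/64) dx. Term by term:
    ∫_0^7/2 49*x^8/4 dx = 1977326743/18432;  ∫_0^7/2 -343*x^7/2 dx = -1977326743/4096;  ∫_0^7/2 7203*x^6/8 dx = 847425747/1024;
    ∫_0^7/2 -16807*x^5/8 dx = -1977326743/3072;  ∫_0^7/2 117649*x^4/64 dx = 1977326743/10240.
  Sum: 1977326743/18432 − 1977326743/4096 + 847425747/1024 − 1977326743/3072 + 1977326743/10240 = 282475249/184320.
  ∫_0^7/2 (u')² dx = ∫_0^7/2 (196*x^6 - 2058*x^5 + 31213*x^4/4 - 50421*x^3/4 + 117649*x^2/16) dx. Term by term:
    ∫_0^7/2 196*x^6 dx = 5764801/32;  ∫_0^7/2 -2058*x^5 dx = -40353607/64;  ∫_0^7/2 31213*x^4/4 dx = 524596891/640;
    ∫_0^7/2 -50421*x^3/4 dx = -121060821/256;  ∫_0^7/2 117649*x^2/16 dx = 40353607/384.
  Sum: 5764801/32 − 40353607/64 + 524596891/640 − 121060821/256 + 40353607/384 = 5764801/3840.
∫_0^7/2 u² dx = 282475249/184320, so ||u||_L² = 16807*sqrt(5)/960.
∫_0^7/2 (u')² dx = 5764801/3840, so ||u'||_L² = 2401*sqrt(15)/240.
Ratio ||u||_L² / ||u'||_L² = 7*sqrt(3)/12.
Sharp Poincaré constant on H^1_0(0, 7/2) is C_P = L/π = 7/(2*π), achieved by sin(2*π/7·x).
A polynomial bump cannot attain the sharp Poincaré constant (only the first sine eigenfunction does), so the ratio is strictly less than C_P, consistent with ||u||_L² ≤ C_P ||u'||_L².


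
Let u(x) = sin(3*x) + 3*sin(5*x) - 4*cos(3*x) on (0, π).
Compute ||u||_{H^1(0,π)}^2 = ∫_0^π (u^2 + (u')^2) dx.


||u||_{H^1(0,π)}^2 = 202*π

u'(x) = 12*sin(3*x) + 3*cos(3*x) + 15*cos(5*x).
Expand u² and (u')² and integrate term by term on (0, π), using: for integers n ≥ 1, ∫_0^π sin²(nx) dx = ∫_0^π cos²(nx) dx = π/2; for n ≠ n', ∫_0^π sin(nx)sin(n'x) dx = ∫_0^π cos(nx)cos(n'x) dx = 0; and by product-to-sum, ∫_0^π sin(nx)cos(n'x) dx = ½∫_0^π [sin((n+n')x) + sin((n−n')x)] dx, which is 0 when n+n' is even and 2n/(n²−n'²) when n+n' is odd (it need not vanish on (0, π)).
  u² squared terms: (-4)²·∫cos(3x)² dx = 16·π/2 = 8*π;  (3)²·∫sin(5x)² dx = 9·π/2 = 9*π/2;  (1)²·∫sin(3x)² dx = 1·π/2 = π/2.
  u² cross terms: 2·(-4)·(3)·∫cos(3x)·sin(5x) dx = -24·(0) = 0;  2·(-4)·(1)·∫cos(3x)·sin(3x) dx = -8·(0) = 0;  2·(3)·(1)·∫sin(5x)·sin(3x) dx = 6·(0) = 0.
  So ∫_0^π u² dx = 8*π + 9*π/2 + π/2 + 0 + 0 + 0 = 13*π.
  (u')² squared terms: (3)²·∫cos(3x)² dx = 9·π/2 = 9*π/2;  (12)²·∫sin(3x)² dx = 144·π/2 = 72*π;  (15)²·∫cos(5x)² dx = 225·π/2 = 225*π/2.
  (u')² cross terms: 2·(3)·(12)·∫cos(3x)·sin(3x) dx = 72·(0) = 0;  2·(3)·(15)·∫cos(3x)·cos(5x) dx = 90·(0) = 0;  2·(12)·(15)·∫sin(3x)·cos(5x) dx = 360·(0) = 0.
  So ∫_0^π (u')² dx = 9*π/2 + 72*π + 225*π/2 + 0 + 0 + 0 = 189*π.
||u||_{H^1}^2 = (13*π) + (189*π) = 202*π.


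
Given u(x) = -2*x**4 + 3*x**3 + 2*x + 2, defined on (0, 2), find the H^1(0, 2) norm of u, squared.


||u||_{H^1}^2 = 10064/63

The H^1 norm (squared) on an interval (0, L) is
  ||u||_{H^1}^2 = ∫_0^L u(x)^2 dx + ∫_0^L u'(x)^2 dx.
Compute u'(x) = -8*x**3 + 9*x**2 + 2.
Then u(x)^2 = 4*x**8 - 12*x**7 + 9*x**6 - 8*x**5 + 4*x**4 + 12*x**3 + 4*x**2 + 8*x + 4 and u'(x)^2 = 64*x**6 - 144*x**5 + 81*x**4 - 32*x**3 + 36*x**2 + 4.
Integrate each monomial from 0 to 2 using ∫_0^2 c·x^n dx = c·2^(n+1)/(n+1):
  ∫_0^2 u(x)^2 dx = ∫_0^2 (4*x^8 - 12*x^7 + 9*x^6 - 8*x^5 + 4*x^4 + 12*x^3 + 4*x^2 + 8*x + 4) dx. Term by term:
    ∫_0^2 4*x^8 dx = 2048/9;  ∫_0^2 -12*x^7 dx = -384;  ∫_0^2 9*x^6 dx = 1152/7;
    ∫_0^2 -8*x^5 dx = -256/3;  ∫_0^2 4*x^4 dx = 128/5;  ∫_0^2 12*x^3 dx = 48;
    ∫_0^2 4*x^2 dx = 32/3;  ∫_0^2 8*x dx = 16;  ∫_0^2 4 dx = 8.
  Sum: 2048/9 − 384 + 1152/7 − 256/3 + 128/5 + 48 + 32/3 + 16 + 8 = 9784/315.
  ∫_0^2 u'(x)^2 dx = ∫_0^2 (64*x^6 - 144*x^5 + 81*x^4 - 32*x^3 + 36*x^2 + 4) dx. Term by term:
    ∫_0^2 64*x^6 dx = 8192/7;  ∫_0^2 -144*x^5 dx = -1536;  ∫_0^2 81*x^4 dx = 2592/5;
    ∫_0^2 -32*x^3 dx = -128;  ∫_0^2 36*x^2 dx = 96;  ∫_0^2 4 dx = 8.
  Sum: 8192/7 − 1536 + 2592/5 − 128 + 96 + 8 = 4504/35.
Adding: ||u||_{H^1}^2 = 9784/315 + 4504/35 = 10064/63.


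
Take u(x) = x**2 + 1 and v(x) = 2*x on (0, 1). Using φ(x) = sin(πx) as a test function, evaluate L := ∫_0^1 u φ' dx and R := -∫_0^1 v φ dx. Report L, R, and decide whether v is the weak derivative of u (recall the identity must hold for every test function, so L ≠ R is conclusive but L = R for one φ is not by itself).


LHS = -2/π, RHS = -2/π. Yes, v = u' weakly.

u(x) = x**2 + 1, classical derivative u'(x) = 2*x.
φ(x) = sin(πx), so φ'(x) = π*cos(π*x).
Note φ(0) = φ(1) = 0, so the boundary term u·φ vanishes.
LHS = ∫_0^1 u(x) φ'(x) dx = ∫_0^1 (π*x^2*cos(π*x) + π*cos(π*x)) dx. Term by term:
  ∫_0^1 π*cos(π*x) dx = 0;  ∫_0^1 π*x^2*cos(π*x) dx = -2/π.
Sum: 0 − 2/π = -2/π.
So LHS = -2/π.
∫_0^1 v(x) φ(x) dx = ∫_0^1 (2*x*sin(π*x)) dx. Term by term:
  ∫_0^1 2*x*sin(π*x) dx = 2/π.
So RHS = -∫_0^1 v(x) φ(x) dx = -2/π.
LHS = RHS, so the identity holds for this test φ.
Moreover u is smooth here and v(x) = u'(x) = 2*x pointwise, so the identity holds for every test function. Hence v is the weak derivative of u.


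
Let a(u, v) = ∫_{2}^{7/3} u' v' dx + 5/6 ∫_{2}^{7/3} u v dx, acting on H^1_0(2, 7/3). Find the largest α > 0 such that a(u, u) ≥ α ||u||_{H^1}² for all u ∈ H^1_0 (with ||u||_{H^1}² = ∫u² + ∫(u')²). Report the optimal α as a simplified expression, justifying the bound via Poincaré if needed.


α = (5 + 54*π^2)/(6*(1 + 9*π^2))

Coercivity of a(·,·) on H^1_0(2, 7/3) means a(u, u) ≥ α ||u||_{H^1}² for every u ∈ H^1_0.
The interval has length L = 1/3, and Poincaré/coercivity depend only on L. Here a(u, u) = ∫(u')² + (5/6)·∫u².
Here 0 < c = 5/6 < 1. The condition a(u,u) ≥ α||u||_{H^1}² reads (1−α)∫(u')² ≥ (α−c)∫u². Any admissible α is ≤ 1 (rapidly oscillating u have ∫u²/∫(u')² → 0), and α = 1 would force 0 ≥ (1−c)∫u², impossible since c < 1; so 1−α > 0. By the sharp Poincaré inequality on H^1_0 of an interval of length L, ∫(u')² ≥ (π/L)²∫u² with equality for the first sine mode sin(π(x−x₀)/L) (x₀ the left endpoint), so the inequality holds for all u iff (1−α)(π/L)² ≥ α − c, i.e. α ≤ ((π/L)² + c)/((π/L)² + 1) = (1 + c(L/π)²)/(1 + (L/π)²). With (π/L)² = 9*π^2 and c = 5/6, the largest admissible constant is α = ((π/L)² + c)/((π/L)² + 1).
Simplifying, α = (5 + 54*π^2)/(6*(1 + 9*π^2)).


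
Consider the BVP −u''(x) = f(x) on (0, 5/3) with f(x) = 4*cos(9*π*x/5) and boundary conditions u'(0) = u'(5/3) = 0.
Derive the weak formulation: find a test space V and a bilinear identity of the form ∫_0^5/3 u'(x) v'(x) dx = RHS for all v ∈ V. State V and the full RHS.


V = H^1(0, 5/3) (no boundary constraint on v; u is determined up to an additive constant); weak form: ∫_0^5/3 u'v' dx = ∫_0^5/3 (4*cos(9*π*x/5)) v dx for all v ∈ V.

Multiply both sides by a test function v and integrate from 0 to 5/3:
  ∫_0^5/3 −u''(x) v(x) dx = ∫_0^5/3 f(x) v(x) dx.
Integrate the LHS by parts once:
  ∫_0^5/3 −u'' v dx = −[u'(x) v(x)]_0^5/3 + ∫_0^5/3 u'(x) v'(x) dx.
Thus ∫_0^5/3 u'(x) v'(x) dx = ∫_0^5/3 f(x) v(x) dx + [u'(x) v(x)]_0^5/3.
Choose V so that boundary terms are either known or forced to vanish.
u has homogeneous Neumann: u'(0) = u'(5/3) = 0. So [u' v]_0^5/3 = 0·v(5/3) − 0·v(0) = 0 for any v; take V = H^1(0, 5/3).
Weak formulation: find u (satisfying any essential BC) such that ∫_0^5/3 u'(x) v'(x) dx = ∫_0^5/3 f v dx for all v ∈ V (homogeneous Neumann, so boundary terms vanish).
Substituting f(x) = 4*cos(9*π*x/5), the right-hand side is ∫_0^5/3 (4*cos(9*π*x/5)) v dx.
Compatibility check (pure Neumann): taking v ≡ 1 ∈ V gives 0 = ∫_0^5/3 f dx + (0) − (0), i.e. ∫_0^5/3 f dx must equal u'(0) − u'(5/3) = 0. Indeed ∫_0^5/3 (4*cos(9*π*x/5)) dx = 0, so the data are compatible. The solution is then unique only up to an additive constant (fix it e.g. by requiring ∫_0^5/3 u dx = 0).


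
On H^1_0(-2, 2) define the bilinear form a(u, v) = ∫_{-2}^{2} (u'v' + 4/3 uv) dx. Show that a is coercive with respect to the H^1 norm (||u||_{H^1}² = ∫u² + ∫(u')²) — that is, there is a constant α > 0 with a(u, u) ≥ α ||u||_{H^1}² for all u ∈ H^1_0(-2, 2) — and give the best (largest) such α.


α = 1

Coercivity of a(·,·) on H^1_0(-2, 2) means a(u, u) ≥ α ||u||_{H^1}² for every u ∈ H^1_0.
The interval has length L = 4, and Poincaré/coercivity depend only on L. Here a(u, u) = ∫(u')² + (4/3)·∫u².
Here c = 4/3 ≥ 1, so a(u,u) = ∫(u')² + c∫u² ≥ ∫(u')² + ∫u² = ||u||_{H^1}², i.e. α = 1 works. No larger α is possible: a(u,u) ≥ α||u||_{H^1}² means (1−α)∫(u')² ≥ (α−c)∫u², and for the modes u_n = sin(nπ(x−x₀)/L) (x₀ the left endpoint) one has ∫u_n²/∫(u_n')² = (L/(nπ))² → 0, so a(u_n,u_n)/||u_n||_{H^1}² → 1. Hence the optimal constant is α = 1.
Therefore α = 1.


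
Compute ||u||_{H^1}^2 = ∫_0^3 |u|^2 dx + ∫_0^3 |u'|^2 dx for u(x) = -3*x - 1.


||u||_{H^1}^2 = 138

The H^1 norm (squared) on an interval (0, L) is
  ||u||_{H^1}^2 = ∫_0^L u(x)^2 dx + ∫_0^L u'(x)^2 dx.
Compute u'(x) = -3.
Then u(x)^2 = 9*x**2 + 6*x + 1 and u'(x)^2 = 9.
Integrate each monomial from 0 to 3 using ∫_0^3 c·x^n dx = c·3^(n+1)/(n+1):
  ∫_0^3 u(x)^2 dx = ∫_0^3 (9*x^2 + 6*x + 1) dx. Term by term:
    ∫_0^3 9*x^2 dx = 81;  ∫_0^3 6*x dx = 27;  ∫_0^3 1 dx = 3.
  Sum: 81 + 27 + 3 = 111.
  ∫_0^3 u'(x)^2 dx = ∫_0^3 (9) dx. Term by term:
    ∫_0^3 9 dx = 27.
Adding: ||u||_{H^1}^2 = 111 + 27 = 138.


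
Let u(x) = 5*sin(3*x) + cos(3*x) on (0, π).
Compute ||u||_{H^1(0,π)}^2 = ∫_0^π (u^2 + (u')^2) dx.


||u||_{H^1(0,π)}^2 = 130*π

u'(x) = -3*sin(3*x) + 15*cos(3*x).
Expand u² and (u')² and integrate term by term on (0, π), using: for integers n ≥ 1, ∫_0^π sin²(nx) dx = ∫_0^π cos²(nx) dx = π/2; for n ≠ n', ∫_0^π sin(nx)sin(n'x) dx = ∫_0^π cos(nx)cos(n'x) dx = 0; and by product-to-sum, ∫_0^π sin(nx)cos(n'x) dx = ½∫_0^π [sin((n+n')x) + sin((n−n')x)] dx, which is 0 when n+n' is even and 2n/(n²−n'²) when n+n' is odd (it need not vanish on (0, π)).
  u² squared terms: (5)²·∫sin(3x)² dx = 25·π/2 = 25*π/2;  (1)²·∫cos(3x)² dx = 1·π/2 = π/2.
  u² cross terms: 2·(5)·(1)·∫sin(3x)·cos(3x) dx = 10·(0) = 0.
  So ∫_0^π u² dx = 25*π/2 + π/2 + 0 = 13*π.
  (u')² squared terms: (-3)²·∫sin(3x)² dx = 9·π/2 = 9*π/2;  (15)²·∫cos(3x)² dx = 225·π/2 = 225*π/2.
  (u')² cross terms: 2·(-3)·(15)·∫sin(3x)·cos(3x) dx = -90·(0) = 0.
  So ∫_0^π (u')² dx = 9*π/2 + 225*π/2 + 0 = 117*π.
||u||_{H^1}^2 = (13*π) + (117*π) = 130*π.


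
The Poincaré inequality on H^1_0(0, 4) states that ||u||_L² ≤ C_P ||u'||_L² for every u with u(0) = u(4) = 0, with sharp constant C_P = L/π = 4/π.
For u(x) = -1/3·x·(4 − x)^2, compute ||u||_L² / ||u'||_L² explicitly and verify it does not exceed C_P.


||u||_L² / ||u'||_L² = 2*sqrt(14)/7 < C_P = 4/π.

u(x) = -1/3·x·(4 − x)^2, so u'(x) = (4 - 3*x)*(x - 4)/3.
u(x) = -1/3·x·(4 − x)^2 vanishes at x = 0 and x = 4, so u ∈ H^1_0(0, 4). Differentiate via the product rule and integrate the resulting polynomials term by term.
  ∫_0^4 u² dx = ∫_0^4 (x^6/9 - 16*x^5/9 + 32*x^4/3 - 256*x^3/9 + 256*x^2/9) dx. Term by term:
    ∫_0^4 x^6/9 dx = 16384/63;  ∫_0^4 -16*x^5/9 dx = -32768/27;  ∫_0^4 32*x^4/3 dx = 32768/15;
    ∫_0^4 -256*x^3/9 dx = -16384/9;  ∫_0^4 256*x^2/9 dx = 16384/27.
  Sum: 16384/63 − 32768/27 + 32768/15 − 16384/9 + 16384/27 = 16384/945.
  ∫_0^4 (u')² dx = ∫_0^4 (x^4 - 32*x^3/3 + 352*x^2/9 - 512*x/9 + 256/9) dx. Term by term:
    ∫_0^4 x^4 dx = 1024/5;  ∫_0^4 -32*x^3/3 dx = -2048/3;  ∫_0^4 352*x^2/9 dx = 22528/27;
    ∫_0^4 -512*x/9 dx = -4096/9;  ∫_0^4 256/9 dx = 1024/9.
  Sum: 1024/5 − 2048/3 + 22528/27 − 4096/9 + 1024/9 = 2048/135.
∫_0^4 u² dx = 16384/945, so ||u||_L² = 128*sqrt(105)/315.
∫_0^4 (u')² dx = 2048/135, so ||u'||_L² = 32*sqrt(30)/45.
Ratio ||u||_L² / ||u'||_L² = 2*sqrt(14)/7.
Sharp Poincaré constant on H^1_0(0, 4) is C_P = L/π = 4/π, achieved by sin(π/4·x).
A polynomial bump cannot attain the sharp Poincaré constant (only the first sine eigenfunction does), so the ratio is strictly less than C_P, consistent with ||u||_L² ≤ C_P ||u'||_L².


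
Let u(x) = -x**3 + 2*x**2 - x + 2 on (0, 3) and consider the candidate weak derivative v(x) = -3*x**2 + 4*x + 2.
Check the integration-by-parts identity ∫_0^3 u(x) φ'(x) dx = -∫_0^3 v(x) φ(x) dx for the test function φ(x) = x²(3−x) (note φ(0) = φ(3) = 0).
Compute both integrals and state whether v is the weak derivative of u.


LHS = 621/20, RHS = 54/5. No, v is not the weak derivative of u.

u(x) = -x**3 + 2*x**2 - x + 2, classical derivative u'(x) = -3*x**2 + 4*x - 1.
φ(x) = x²(3−x), so φ'(x) = 3*x*(2 - x).
Note φ(0) = φ(3) = 0, so the boundary term u·φ vanishes.
LHS = ∫_0^3 u(x) φ'(x) dx = ∫_0^3 (3*x^5 - 12*x^4 + 15*x^3 - 12*x^2 + 12*x) dx. Term by term:
  ∫_0^3 3*x^5 dx = 729/2;  ∫_0^3 -12*x^4 dx = -2916/5;  ∫_0^3 15*x^3 dx = 1215/4;
  ∫_0^3 -12*x^2 dx = -108;  ∫_0^3 12*x dx = 54.
Sum: 729/2 − 2916/5 + 1215/4 − 108 + 54 = 621/20.
So LHS = 621/20.
∫_0^3 v(x) φ(x) dx = ∫_0^3 (3*x^5 - 13*x^4 + 10*x^3 + 6*x^2) dx. Term by term:
  ∫_0^3 3*x^5 dx = 729/2;  ∫_0^3 -13*x^4 dx = -3159/5;  ∫_0^3 10*x^3 dx = 405/2;
  ∫_0^3 6*x^2 dx = 54.
Sum: 729/2 − 3159/5 + 405/2 + 54 = -54/5.
So RHS = -∫_0^3 v(x) φ(x) dx = 54/5.
LHS − RHS = 81/4 ≠ 0, so the identity fails.
(For a valid weak derivative the identity must hold for EVERY test function, in particular this one. The failure shows v is NOT the weak derivative of u.)
Correct weak derivative would be u'(x) = -3*x**2 + 4*x - 1.


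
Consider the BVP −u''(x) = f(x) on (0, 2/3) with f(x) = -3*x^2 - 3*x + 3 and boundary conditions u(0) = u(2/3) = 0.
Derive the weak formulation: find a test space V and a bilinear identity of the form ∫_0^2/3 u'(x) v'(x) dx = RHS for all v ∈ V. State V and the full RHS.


V = H^1_0(0, 2/3) (so v(0) = v(2/3) = 0); weak form: ∫_0^2/3 u'v' dx = ∫_0^2/3 (-3*x^2 - 3*x + 3) v dx for all v ∈ V.

Multiply both sides by a test function v and integrate from 0 to 2/3:
  ∫_0^2/3 −u''(x) v(x) dx = ∫_0^2/3 f(x) v(x) dx.
Integrate the LHS by parts once:
  ∫_0^2/3 −u'' v dx = −[u'(x) v(x)]_0^2/3 + ∫_0^2/3 u'(x) v'(x) dx.
Thus ∫_0^2/3 u'(x) v'(x) dx = ∫_0^2/3 f(x) v(x) dx + [u'(x) v(x)]_0^2/3.
Choose V so that boundary terms are either known or forced to vanish.
u is Dirichlet: u(0) = u(2/3) = 0. Let V = H^1_0(0, 2/3); then v(0) = v(2/3) = 0, and [u' v]_0^2/3 = 0.
Weak formulation: find u (satisfying any essential BC) such that ∫_0^2/3 u'(x) v'(x) dx = ∫_0^2/3 f v dx for all v ∈ V.
Substituting f(x) = -3*x^2 - 3*x + 3, the right-hand side is ∫_0^2/3 (-3*x^2 - 3*x + 3) v dx.


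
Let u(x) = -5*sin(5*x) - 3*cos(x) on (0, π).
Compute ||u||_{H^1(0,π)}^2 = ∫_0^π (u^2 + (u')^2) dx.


||u||_{H^1(0,π)}^2 = 334*π

u'(x) = 3*sin(x) - 25*cos(5*x).
Expand u² and (u')² and integrate term by term on (0, π), using: for integers n ≥ 1, ∫_0^π sin²(nx) dx = ∫_0^π cos²(nx) dx = π/2; for n ≠ n', ∫_0^π sin(nx)sin(n'x) dx = ∫_0^π cos(nx)cos(n'x) dx = 0; and by product-to-sum, ∫_0^π sin(nx)cos(n'x) dx = ½∫_0^π [sin((n+n')x) + sin((n−n')x)] dx, which is 0 when n+n' is even and 2n/(n²−n'²) when n+n' is odd (it need not vanish on (0, π)).
  u² squared terms: (-5)²·∫sin(5x)² dx = 25·π/2 = 25*π/2;  (-3)²·∫cos(x)² dx = 9·π/2 = 9*π/2.
  u² cross terms: 2·(-5)·(-3)·∫sin(5x)·cos(x) dx = 30·(0) = 0.
  So ∫_0^π u² dx = 25*π/2 + 9*π/2 + 0 = 17*π.
  (u')² squared terms: (-25)²·∫cos(5x)² dx = 625·π/2 = 625*π/2;  (3)²·∫sin(x)² dx = 9·π/2 = 9*π/2.
  (u')² cross terms: 2·(-25)·(3)·∫cos(5x)·sin(x) dx = -150·(0) = 0.
  So ∫_0^π (u')² dx = 625*π/2 + 9*π/2 + 0 = 317*π.
||u||_{H^1}^2 = (17*π) + (317*π) = 334*π.


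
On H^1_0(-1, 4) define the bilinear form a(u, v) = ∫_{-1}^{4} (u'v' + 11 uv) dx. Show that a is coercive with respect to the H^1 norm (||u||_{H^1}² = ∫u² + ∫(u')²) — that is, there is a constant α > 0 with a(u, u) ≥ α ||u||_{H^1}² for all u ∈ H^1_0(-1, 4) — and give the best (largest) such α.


α = 1

Coercivity of a(·,·) on H^1_0(-1, 4) means a(u, u) ≥ α ||u||_{H^1}² for every u ∈ H^1_0.
The interval has length L = 5, and Poincaré/coercivity depend only on L. Here a(u, u) = ∫(u')² + (11)·∫u².
Here c = 11 ≥ 1, so a(u,u) = ∫(u')² + c∫u² ≥ ∫(u')² + ∫u² = ||u||_{H^1}², i.e. α = 1 works. No larger α is possible: a(u,u) ≥ α||u||_{H^1}² means (1−α)∫(u')² ≥ (α−c)∫u², and for the modes u_n = sin(nπ(x−x₀)/L) (x₀ the left endpoint) one has ∫u_n²/∫(u_n')² = (L/(nπ))² → 0, so a(u_n,u_n)/||u_n||_{H^1}² → 1. Hence the optimal constant is α = 1.
Therefore α = 1.


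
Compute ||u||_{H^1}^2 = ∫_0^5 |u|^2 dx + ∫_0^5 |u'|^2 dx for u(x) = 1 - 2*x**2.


||u||_{H^1}^2 = 3005

The H^1 norm (squared) on an interval (0, L) is
  ||u||_{H^1}^2 = ∫_0^L u(x)^2 dx + ∫_0^L u'(x)^2 dx.
Compute u'(x) = -4*x.
Then u(x)^2 = 4*x**4 - 4*x**2 + 1 and u'(x)^2 = 16*x**2.
Integrate each monomial from 0 to 5 using ∫_0^5 c·x^n dx = c·5^(n+1)/(n+1):
  ∫_0^5 u(x)^2 dx = ∫_0^5 (4*x^4 - 4*x^2 + 1) dx. Term by term:
    ∫_0^5 4*x^4 dx = 2500;  ∫_0^5 -4*x^2 dx = -500/3;  ∫_0^5 1 dx = 5.
  Sum: 2500 − 500/3 + 5 = 7015/3.
  ∫_0^5 u'(x)^2 dx = ∫_0^5 (16*x^2) dx. Term by term:
    ∫_0^5 16*x^2 dx = 2000/3.
Adding: ||u||_{H^1}^2 = 7015/3 + 2000/3 = 3005.


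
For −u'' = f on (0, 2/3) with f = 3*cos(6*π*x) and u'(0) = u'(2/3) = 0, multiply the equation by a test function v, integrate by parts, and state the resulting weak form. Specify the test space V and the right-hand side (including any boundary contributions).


V = H^1(0, 2/3) (no boundary constraint on v; u is determined up to an additive constant); weak form: ∫_0^2/3 u'v' dx = ∫_0^2/3 (3*cos(6*π*x)) v dx for all v ∈ V.

Multiply both sides by a test function v and integrate from 0 to 2/3:
  ∫_0^2/3 −u''(x) v(x) dx = ∫_0^2/3 f(x) v(x) dx.
Integrate the LHS by parts once:
  ∫_0^2/3 −u'' v dx = −[u'(x) v(x)]_0^2/3 + ∫_0^2/3 u'(x) v'(x) dx.
Thus ∫_0^2/3 u'(x) v'(x) dx = ∫_0^2/3 f(x) v(x) dx + [u'(x) v(x)]_0^2/3.
Choose V so that boundary terms are either known or forced to vanish.
u has homogeneous Neumann: u'(0) = u'(2/3) = 0. So [u' v]_0^2/3 = 0·v(2/3) − 0·v(0) = 0 for any v; take V = H^1(0, 2/3).
Weak formulation: find u (satisfying any essential BC) such that ∫_0^2/3 u'(x) v'(x) dx = ∫_0^2/3 f v dx for all v ∈ V (homogeneous Neumann, so boundary terms vanish).
Substituting f(x) = 3*cos(6*π*x), the right-hand side is ∫_0^2/3 (3*cos(6*π*x)) v dx.
Compatibility check (pure Neumann): taking v ≡ 1 ∈ V gives 0 = ∫_0^2/3 f dx + (0) − (0), i.e. ∫_0^2/3 f dx must equal u'(0) − u'(2/3) = 0. Indeed ∫_0^2/3 (3*cos(6*π*x)) dx = 0, so the data are compatible. The solution is then unique only up to an additive constant (fix it e.g. by requiring ∫_0^2/3 u dx = 0).


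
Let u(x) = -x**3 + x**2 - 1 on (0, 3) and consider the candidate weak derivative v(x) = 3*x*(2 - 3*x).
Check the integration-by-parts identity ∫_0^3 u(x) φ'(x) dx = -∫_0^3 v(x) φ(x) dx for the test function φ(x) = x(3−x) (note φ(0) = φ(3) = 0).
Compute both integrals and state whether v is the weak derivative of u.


LHS = 459/20, RHS = 1377/20. No, v is not the weak derivative of u.

u(x) = -x**3 + x**2 - 1, classical derivative u'(x) = -3*x**2 + 2*x.
φ(x) = x(3−x), so φ'(x) = 3 - 2*x.
Note φ(0) = φ(3) = 0, so the boundary term u·φ vanishes.
LHS = ∫_0^3 u(x) φ'(x) dx = ∫_0^3 (2*x^4 - 5*x^3 + 3*x^2 + 2*x - 3) dx. Term by term:
  ∫_0^3 2*x^4 dx = 486/5;  ∫_0^3 -5*x^3 dx = -405/4;  ∫_0^3 3*x^2 dx = 27;
  ∫_0^3 2*x dx = 9;  ∫_0^3 -3 dx = -9.
Sum: 486/5 − 405/4 + 27 + 9 − 9 = 459/20.
So LHS = 459/20.
∫_0^3 v(x) φ(x) dx = ∫_0^3 (9*x^4 - 33*x^3 + 18*x^2) dx. Term by term:
  ∫_0^3 9*x^4 dx = 2187/5;  ∫_0^3 -33*x^3 dx = -2673/4;  ∫_0^3 18*x^2 dx = 162.
Sum: 2187/5 − 2673/4 + 162 = -1377/20.
So RHS = -∫_0^3 v(x) φ(x) dx = 1377/20.
LHS − RHS = -459/10 ≠ 0, so the identity fails.
(For a valid weak derivative the identity must hold for EVERY test function, in particular this one. The failure shows v is NOT the weak derivative of u.)
Correct weak derivative would be u'(x) = -3*x**2 + 2*x.


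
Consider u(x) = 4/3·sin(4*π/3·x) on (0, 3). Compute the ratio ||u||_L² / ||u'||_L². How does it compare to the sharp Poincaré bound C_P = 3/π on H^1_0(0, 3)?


||u||_L² / ||u'||_L² = 3/(4*π) < C_P = 3/π.

u(x) = 4/3·sin(4*π/3·x), so u'(x) = 16*π*cos(4*π*x/3)/9.
Writing u(x) = A·sin(kπx/L) with A = 4/3 and k = 4, use ∫_0^L sin²(kπx/L) dx = L/2 and ∫_0^L cos²(kπx/L) dx = L/2.
u² = 16/9·sin²(4*π/3·x) and (u')² = 256*π^2/81·cos²(4*π/3·x), and each of sin², cos² integrates to L/2 = 3/2 over (0, 3).
∫_0^3 u² dx = 8/3, so ||u||_L² = 2*sqrt(6)/3.
∫_0^3 (u')² dx = 128*π^2/27, so ||u'||_L² = 8*sqrt(6)*π/9.
Ratio ||u||_L² / ||u'||_L² = 3/(4*π).
Sharp Poincaré constant on H^1_0(0, 3) is C_P = L/π = 3/π, achieved by sin(π/3·x).
This is the k = 4 harmonic; the ratio L/(kπ) is strictly less than C_P = L/π, consistent with the sharp inequality ||u||_L² ≤ C_P ||u'||_L².


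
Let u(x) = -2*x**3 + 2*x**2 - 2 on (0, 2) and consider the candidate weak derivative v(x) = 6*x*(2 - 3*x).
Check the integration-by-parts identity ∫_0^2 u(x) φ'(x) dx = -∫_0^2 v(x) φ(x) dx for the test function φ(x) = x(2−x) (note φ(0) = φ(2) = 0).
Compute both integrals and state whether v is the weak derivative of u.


LHS = 64/15, RHS = 64/5. No, v is not the weak derivative of u.

u(x) = -2*x**3 + 2*x**2 - 2, classical derivative u'(x) = -6*x**2 + 4*x.
φ(x) = x(2−x), so φ'(x) = 2 - 2*x.
Note φ(0) = φ(2) = 0, so the boundary term u·φ vanishes.
LHS = ∫_0^2 u(x) φ'(x) dx = ∫_0^2 (4*x^4 - 8*x^3 + 4*x^2 + 4*x - 4) dx. Term by term:
  ∫_0^2 4*x^4 dx = 128/5;  ∫_0^2 -8*x^3 dx = -32;  ∫_0^2 4*x^2 dx = 32/3;
  ∫_0^2 4*x dx = 8;  ∫_0^2 -4 dx = -8.
Sum: 128/5 − 32 + 32/3 + 8 − 8 = 64/15.
So LHS = 64/15.
∫_0^2 v(x) φ(x) dx = ∫_0^2 (18*x^4 - 48*x^3 + 24*x^2) dx. Term by term:
  ∫_0^2 18*x^4 dx = 576/5;  ∫_0^2 -48*x^3 dx = -192;  ∫_0^2 24*x^2 dx = 64.
Sum: 576/5 − 192 + 64 = -64/5.
So RHS = -∫_0^2 v(x) φ(x) dx = 64/5.
LHS − RHS = -128/15 ≠ 0, so the identity fails.
(For a valid weak derivative the identity must hold for EVERY test function, in particular this one. The failure shows v is NOT the weak derivative of u.)
Correct weak derivative would be u'(x) = -6*x**2 + 4*x.


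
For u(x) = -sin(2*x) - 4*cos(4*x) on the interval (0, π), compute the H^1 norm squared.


||u||_{H^1(0,π)}^2 = 277*π/2

u'(x) = 16*sin(4*x) - 2*cos(2*x).
Expand u² and (u')² and integrate term by term on (0, π), using: for integers n ≥ 1, ∫_0^π sin²(nx) dx = ∫_0^π cos²(nx) dx = π/2; for n ≠ n', ∫_0^π sin(nx)sin(n'x) dx = ∫_0^π cos(nx)cos(n'x) dx = 0; and by product-to-sum, ∫_0^π sin(nx)cos(n'x) dx = ½∫_0^π [sin((n+n')x) + sin((n−n')x)] dx, which is 0 when n+n' is even and 2n/(n²−n'²) when n+n' is odd (it need not vanish on (0, π)).
  u² squared terms: (-1)²·∫sin(2x)² dx = 1·π/2 = π/2;  (-4)²·∫cos(4x)² dx = 16·π/2 = 8*π.
  u² cross terms: 2·(-1)·(-4)·∫sin(2x)·cos(4x) dx = 8·(0) = 0.
  So ∫_0^π u² dx = π/2 + 8*π + 0 = 17*π/2.
  (u')² squared terms: (-2)²·∫cos(2x)² dx = 4·π/2 = 2*π;  (16)²·∫sin(4x)² dx = 256·π/2 = 128*π.
  (u')² cross terms: 2·(-2)·(16)·∫cos(2x)·sin(4x) dx = -64·(0) = 0.
  So ∫_0^π (u')² dx = 2*π + 128*π + 0 = 130*π.
||u||_{H^1}^2 = (17*π/2) + (130*π) = 277*π/2.


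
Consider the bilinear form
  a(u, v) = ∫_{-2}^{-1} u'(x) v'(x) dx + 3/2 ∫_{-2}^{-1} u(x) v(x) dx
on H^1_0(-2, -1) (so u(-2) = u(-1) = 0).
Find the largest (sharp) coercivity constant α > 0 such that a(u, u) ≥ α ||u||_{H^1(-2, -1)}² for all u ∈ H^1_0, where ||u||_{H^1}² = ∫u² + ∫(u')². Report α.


α = 1

Coercivity of a(·,·) on H^1_0(-2, -1) means a(u, u) ≥ α ||u||_{H^1}² for every u ∈ H^1_0.
The interval has length L = 1, and Poincaré/coercivity depend only on L. Here a(u, u) = ∫(u')² + (3/2)·∫u².
Here c = 3/2 ≥ 1, so a(u,u) = ∫(u')² + c∫u² ≥ ∫(u')² + ∫u² = ||u||_{H^1}², i.e. α = 1 works. No larger α is possible: a(u,u) ≥ α||u||_{H^1}² means (1−α)∫(u')² ≥ (α−c)∫u², and for the modes u_n = sin(nπ(x−x₀)/L) (x₀ the left endpoint) one has ∫u_n²/∫(u_n')² = (L/(nπ))² → 0, so a(u_n,u_n)/||u_n||_{H^1}² → 1. Hence the optimal constant is α = 1.
Therefore α = 1.


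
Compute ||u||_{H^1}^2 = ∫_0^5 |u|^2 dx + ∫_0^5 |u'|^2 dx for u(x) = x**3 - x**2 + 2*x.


||u||_{H^1}^2 = 90690/7

The H^1 norm (squared) on an interval (0, L) is
  ||u||_{H^1}^2 = ∫_0^L u(x)^2 dx + ∫_0^L u'(x)^2 dx.
Compute u'(x) = 3*x**2 - 2*x + 2.
Then u(x)^2 = x**6 - 2*x**5 + 5*x**4 - 4*x**3 + 4*x**2 and u'(x)^2 = 9*x**4 - 12*x**3 + 16*x**2 - 8*x + 4.
Integrate each monomial from 0 to 5 using ∫_0^5 c·x^n dx = c·5^(n+1)/(n+1):
  ∫_0^5 u(x)^2 dx = ∫_0^5 (x^6 - 2*x^5 + 5*x^4 - 4*x^3 + 4*x^2) dx. Term by term:
    ∫_0^5 x^6 dx = 78125/7;  ∫_0^5 -2*x^5 dx = -15625/3;  ∫_0^5 5*x^4 dx = 3125;
    ∫_0^5 -4*x^3 dx = -625;  ∫_0^5 4*x^2 dx = 500/3.
  Sum: 78125/7 − 15625/3 + 3125 − 625 + 500/3 = 181000/21.
  ∫_0^5 u'(x)^2 dx = ∫_0^5 (9*x^4 - 12*x^3 + 16*x^2 - 8*x + 4) dx. Term by term:
    ∫_0^5 9*x^4 dx = 5625;  ∫_0^5 -12*x^3 dx = -1875;  ∫_0^5 16*x^2 dx = 2000/3;
    ∫_0^5 -8*x dx = -100;  ∫_0^5 4 dx = 20.
  Sum: 5625 − 1875 + 2000/3 − 100 + 20 = 13010/3.
Adding: ||u||_{H^1}^2 = 181000/21 + 13010/3 = 90690/7.


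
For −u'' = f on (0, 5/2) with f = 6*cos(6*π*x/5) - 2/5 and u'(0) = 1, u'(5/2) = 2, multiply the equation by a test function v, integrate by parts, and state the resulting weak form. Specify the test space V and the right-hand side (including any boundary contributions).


V = H^1(0, 5/2) (v unrestricted at boundary; u is determined up to an additive constant); weak form: ∫_0^5/2 u'v' dx = ∫_0^5/2 (6*cos(6*π*x/5) - 2/5) v dx + 2·v(5/2) − v(0) for all v ∈ V.

Multiply both sides by a test function v and integrate from 0 to 5/2:
  ∫_0^5/2 −u''(x) v(x) dx = ∫_0^5/2 f(x) v(x) dx.
Integrate the LHS by parts once:
  ∫_0^5/2 −u'' v dx = −[u'(x) v(x)]_0^5/2 + ∫_0^5/2 u'(x) v'(x) dx.
Thus ∫_0^5/2 u'(x) v'(x) dx = ∫_0^5/2 f(x) v(x) dx + [u'(x) v(x)]_0^5/2.
Choose V so that boundary terms are either known or forced to vanish.
u has inhomogeneous Neumann u'(0) = 1, u'(5/2) = 2. [u' v]_0^5/2 = (2)·v(5/2) − (1)·v(0) = 2·v(5/2) − v(0). Take V = H^1(0, 5/2); boundary term becomes part of RHS.
Weak formulation: find u (satisfying any essential BC) such that ∫_0^5/2 u'(x) v'(x) dx = ∫_0^5/2 f v dx + 2·v(5/2) − v(0) for all v ∈ V (Neumann data are natural BCs: they enter the RHS as boundary terms).
Substituting f(x) = 6*cos(6*π*x/5) - 2/5, the right-hand side is ∫_0^5/2 (6*cos(6*π*x/5) - 2/5) v dx + 2·v(5/2) − v(0).
Compatibility check (pure Neumann): taking v ≡ 1 ∈ V gives 0 = ∫_0^5/2 f dx + (2) − (1), i.e. ∫_0^5/2 f dx must equal u'(0) − u'(5/2) = -1. Indeed ∫_0^5/2 (6*cos(6*π*x/5) - 2/5) dx = -1, so the data are compatible. The solution is then unique only up to an additive constant (fix it e.g. by requiring ∫_0^5/2 u dx = 0).


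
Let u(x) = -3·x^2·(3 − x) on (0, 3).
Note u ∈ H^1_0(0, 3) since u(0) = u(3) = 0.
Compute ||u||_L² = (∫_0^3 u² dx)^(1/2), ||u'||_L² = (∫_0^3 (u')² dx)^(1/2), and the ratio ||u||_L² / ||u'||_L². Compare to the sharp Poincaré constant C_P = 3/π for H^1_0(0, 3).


||u||_L² / ||u'||_L² = 3*sqrt(14)/14 < C_P = 3/π.

u(x) = -3·x^2·(3 − x), so u'(x) = 9*x*(x - 2).
u(x) = -3·x^2·(3 − x) vanishes at x = 0 and x = 3, so u ∈ H^1_0(0, 3). Differentiate via the product rule and integrate the resulting polynomials term by term.
  ∫_0^3 u² dx = ∫_0^3 (9*x^6 - 54*x^5 + 81*x^4) dx. Term by term:
    ∫_0^3 9*x^6 dx = 19683/7;  ∫_0^3 -54*x^5 dx = -6561;  ∫_0^3 81*x^4 dx = 19683/5.
  Sum: 19683/7 − 6561 + 19683/5 = 6561/35.
  ∫_0^3 (u')² dx = ∫_0^3 (81*x^4 - 324*x^3 + 324*x^2) dx. Term by term:
    ∫_0^3 81*x^4 dx = 19683/5;  ∫_0^3 -324*x^3 dx = -6561;  ∫_0^3 324*x^2 dx = 2916.
  Sum: 19683/5 − 6561 + 2916 = 1458/5.
∫_0^3 u² dx = 6561/35, so ||u||_L² = 81*sqrt(35)/35.
∫_0^3 (u')² dx = 1458/5, so ||u'||_L² = 27*sqrt(10)/5.
Ratio ||u||_L² / ||u'||_L² = 3*sqrt(14)/14.
Sharp Poincaré constant on H^1_0(0, 3) is C_P = L/π = 3/π, achieved by sin(π/3·x).
A polynomial bump cannot attain the sharp Poincaré constant (only the first sine eigenfunction does), so the ratio is strictly less than C_P, consistent with ||u||_L² ≤ C_P ||u'||_L².


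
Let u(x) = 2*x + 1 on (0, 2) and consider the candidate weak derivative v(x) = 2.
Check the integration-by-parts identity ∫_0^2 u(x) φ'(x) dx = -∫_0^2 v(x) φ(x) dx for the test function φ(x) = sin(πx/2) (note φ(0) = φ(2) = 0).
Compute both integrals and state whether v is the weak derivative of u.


LHS = -8/π, RHS = -8/π. Yes, v = u' weakly.

u(x) = 2*x + 1, classical derivative u'(x) = 2.
φ(x) = sin(πx/2), so φ'(x) = π*cos(π*x/2)/2.
Note φ(0) = φ(2) = 0, so the boundary term u·φ vanishes.
LHS = ∫_0^2 u(x) φ'(x) dx = ∫_0^2 (π*x*cos(π*x/2) + π*cos(π*x/2)/2) dx. Term by term:
  ∫_0^2 π*cos(π*x/2)/2 dx = 0;  ∫_0^2 π*x*cos(π*x/2) dx = -8/π.
Sum: 0 − 8/π = -8/π.
So LHS = -8/π.
∫_0^2 v(x) φ(x) dx = ∫_0^2 (2*sin(π*x/2)) dx. Term by term:
  ∫_0^2 2*sin(π*x/2) dx = 8/π.
So RHS = -∫_0^2 v(x) φ(x) dx = -8/π.
LHS = RHS, so the identity holds for this test φ.
Moreover u is smooth here and v(x) = u'(x) = 2 pointwise, so the identity holds for every test function. Hence v is the weak derivative of u.


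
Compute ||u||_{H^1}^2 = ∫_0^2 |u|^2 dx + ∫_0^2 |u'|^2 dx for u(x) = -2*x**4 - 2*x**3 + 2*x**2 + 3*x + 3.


||u||_{H^1}^2 = 574192/315

The H^1 norm (squared) on an interval (0, L) is
  ||u||_{H^1}^2 = ∫_0^L u(x)^2 dx + ∫_0^L u'(x)^2 dx.
Compute u'(x) = -8*x**3 - 6*x**2 + 4*x + 3.
Then u(x)^2 = 4*x**8 + 8*x**7 - 4*x**6 - 20*x**5 - 20*x**4 + 21*x**2 + 18*x + 9 and u'(x)^2 = 64*x**6 + 96*x**5 - 28*x**4 - 96*x**3 - 20*x**2 + 24*x + 9.
Integrate each monomial from 0 to 2 using ∫_0^2 c·x^n dx = c·2^(n+1)/(n+1):
  ∫_0^2 u(x)^2 dx = ∫_0^2 (4*x^8 + 8*x^7 - 4*x^6 - 20*x^5 - 20*x^4 + 21*x^2 + 18*x + 9) dx. Term by term:
    ∫_0^2 4*x^8 dx = 2048/9;  ∫_0^2 8*x^7 dx = 256;  ∫_0^2 -4*x^6 dx = -512/7;
    ∫_0^2 -20*x^5 dx = -640/3;  ∫_0^2 -20*x^4 dx = -128;  ∫_0^2 21*x^2 dx = 56;
    ∫_0^2 18*x dx = 36;  ∫_0^2 9 dx = 18.
  Sum: 2048/9 + 256 − 512/7 − 640/3 − 128 + 56 + 36 + 18 = 11282/63.
  ∫_0^2 u'(x)^2 dx = ∫_0^2 (64*x^6 + 96*x^5 - 28*x^4 - 96*x^3 - 20*x^2 + 24*x + 9) dx. Term by term:
    ∫_0^2 64*x^6 dx = 8192/7;  ∫_0^2 96*x^5 dx = 1024;  ∫_0^2 -28*x^4 dx = -896/5;
    ∫_0^2 -96*x^3 dx = -384;  ∫_0^2 -20*x^2 dx = -160/3;  ∫_0^2 24*x dx = 48;
    ∫_0^2 9 dx = 18.
  Sum: 8192/7 + 1024 − 896/5 − 384 − 160/3 + 48 + 18 = 172594/105.
Adding: ||u||_{H^1}^2 = 11282/63 + 172594/105 = 574192/315.
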